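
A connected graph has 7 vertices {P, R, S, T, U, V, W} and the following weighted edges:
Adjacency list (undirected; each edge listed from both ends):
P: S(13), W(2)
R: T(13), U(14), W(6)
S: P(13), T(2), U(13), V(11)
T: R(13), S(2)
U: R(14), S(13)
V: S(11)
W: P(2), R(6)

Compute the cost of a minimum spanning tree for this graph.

47

Grow the tree from P using Prim:
Step 1: frontier [P-W 2, P-S 13] → take P-W (2); add W.
Step 2: frontier [P-S 13, R-W 6] → take R-W (6); add R.
Step 3: frontier [P-S 13, R-T 13, R-U 14] → take P-S (13); add S.
Step 4: frontier [R-T 13, R-U 14, S-T 2, S-V 11, S-U 13] → take S-T (2); add T.
Step 5: frontier [R-U 14, S-V 11, S-U 13] → take S-V (11); add V.
Step 6: frontier [R-U 14, S-U 13] → take S-U (13); add U.
MST edges: P-W, R-W, P-S, S-T, S-V, S-U; total weight 2+6+13+2+11+13 = 47.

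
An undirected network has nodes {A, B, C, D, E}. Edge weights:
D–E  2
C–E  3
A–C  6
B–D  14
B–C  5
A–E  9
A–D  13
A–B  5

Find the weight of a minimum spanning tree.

Kruskal's algorithm — process edges by increasing weight (ties by edge label):
D–E (2): add — endpoints in different components.
C–E (3): add — endpoints in different components.
A–B (5): add — endpoints in different components.
B–C (5): add — endpoints in different components.
MST edges: D–E, C–E, A–B, B–C; total weight 2+3+5+5 = 15.

15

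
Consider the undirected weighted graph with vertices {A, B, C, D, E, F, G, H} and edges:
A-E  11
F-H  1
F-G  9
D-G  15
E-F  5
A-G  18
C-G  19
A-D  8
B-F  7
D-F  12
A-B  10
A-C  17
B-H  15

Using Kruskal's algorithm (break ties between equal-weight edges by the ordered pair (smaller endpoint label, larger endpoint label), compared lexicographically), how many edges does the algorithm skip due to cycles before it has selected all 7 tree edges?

4

Kruskal: consider edges lightest-first.
F-H (1): add — endpoints in different components.
E-F (5): add — endpoints in different components.
B-F (7): add — endpoints in different components.
A-D (8): add — endpoints in different components.
F-G (9): add — endpoints in different components.
A-B (10): add — endpoints in different components.
A-E (11): skip — A and E already connected.
D-F (12): skip — D and F already connected.
B-H (15): skip — B and H already connected.
D-G (15): skip — D and G already connected.
A-C (17): add — endpoints in different components.
Edges rejected before the tree was complete: 4.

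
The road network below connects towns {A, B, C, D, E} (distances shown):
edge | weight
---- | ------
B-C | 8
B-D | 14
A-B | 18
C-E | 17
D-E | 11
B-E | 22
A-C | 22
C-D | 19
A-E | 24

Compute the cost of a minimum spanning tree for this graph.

51

Sort edges by weight, then run Kruskal:
B-C (8): add — endpoints in different components.
D-E (11): add — endpoints in different components.
B-D (14): add — endpoints in different components.
C-E (17): skip — C and E already connected.
A-B (18): add — endpoints in different components.
MST edges: B-C, D-E, B-D, A-B; total weight 8+11+14+18 = 51.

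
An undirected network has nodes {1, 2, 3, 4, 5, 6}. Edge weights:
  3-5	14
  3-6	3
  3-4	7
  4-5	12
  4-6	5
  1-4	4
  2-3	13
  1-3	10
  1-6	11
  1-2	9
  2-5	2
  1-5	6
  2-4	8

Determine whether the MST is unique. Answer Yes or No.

Yes

Sort edges by weight, then run Kruskal:
2-5 (2): add — endpoints in different components.
3-6 (3): add — endpoints in different components.
1-4 (4): add — endpoints in different components.
4-6 (5): add — endpoints in different components.
1-5 (6): add — endpoints in different components.
Every non-tree edge has weight strictly greater than the heaviest edge on the tree path between its endpoints, so the MST is unique.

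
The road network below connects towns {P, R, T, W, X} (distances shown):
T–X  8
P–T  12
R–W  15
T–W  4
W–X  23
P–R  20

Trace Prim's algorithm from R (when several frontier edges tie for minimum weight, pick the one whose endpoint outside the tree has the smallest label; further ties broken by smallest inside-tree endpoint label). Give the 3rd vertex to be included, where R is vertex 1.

T

Prim's algorithm from R:
Step 1: cheapest edge leaving the tree is R–W (15); add W.
Step 2: cheapest edge leaving the tree is T–W (4); add T.
Step 3: cheapest edge leaving the tree is T–X (8); add X.
Step 4: cheapest edge leaving the tree is P–T (12); add P.
Vertex order: R, W, T, X, P. The 3rd vertex is T.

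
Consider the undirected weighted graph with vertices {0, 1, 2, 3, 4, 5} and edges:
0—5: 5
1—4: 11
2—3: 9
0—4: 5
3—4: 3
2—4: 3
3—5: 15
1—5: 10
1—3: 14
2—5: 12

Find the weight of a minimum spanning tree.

26

Prim, starting at 5.
Step 1: cheapest edge leaving the tree is 0—5 (5); add 0.
Step 2: cheapest edge leaving the tree is 0—4 (5); add 4.
Step 3: cheapest edge leaving the tree is 2—4 (3); add 2.
Step 4: cheapest edge leaving the tree is 3—4 (3); add 3.
Step 5: cheapest edge leaving the tree is 1—5 (10); add 1.
MST edges: 0—5, 0—4, 2—4, 3—4, 1—5; total weight 5+5+3+3+10 = 26.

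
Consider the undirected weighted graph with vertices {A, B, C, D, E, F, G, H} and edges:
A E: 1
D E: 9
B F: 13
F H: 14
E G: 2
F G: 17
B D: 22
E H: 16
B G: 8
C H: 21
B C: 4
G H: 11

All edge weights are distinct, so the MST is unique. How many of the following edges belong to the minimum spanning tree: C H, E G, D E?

Sort edges by weight, then run Kruskal:
A E (1): add — endpoints in different components.
E G (2): add — endpoints in different components.
B C (4): add — endpoints in different components.
B G (8): add — endpoints in different components.
D E (9): add — endpoints in different components.
G H (11): add — endpoints in different components.
B F (13): add — endpoints in different components.
MST edge set: {A E, E G, B C, B G, D E, G H, B F}.
Of the listed edges, {E G, D E} are in the MST → 2.

2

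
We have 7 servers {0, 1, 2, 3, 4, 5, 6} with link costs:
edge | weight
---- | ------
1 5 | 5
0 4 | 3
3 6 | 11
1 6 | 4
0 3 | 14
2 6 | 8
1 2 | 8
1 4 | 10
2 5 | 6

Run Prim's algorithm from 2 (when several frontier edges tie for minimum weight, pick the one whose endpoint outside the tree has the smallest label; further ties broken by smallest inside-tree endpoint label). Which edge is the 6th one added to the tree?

3-6

Grow the tree from 2 using Prim:
Step 1: frontier [2 5 6, 1 2 8, 2 6 8] → take 2 5 (6); add 5.
Step 2: frontier [1 2 8, 2 6 8, 1 5 5] → take 1 5 (5); add 1.
Step 3: frontier [1 6 4, 1 4 10, 2 6 8] → take 1 6 (4); add 6.
Step 4: frontier [1 4 10, 3 6 11] → take 1 4 (10); add 4.
Step 5: frontier [0 4 3, 3 6 11] → take 0 4 (3); add 0.
Step 6: frontier [0 3 14, 3 6 11] → take 3 6 (11); add 3.
The 6th edge added is 3 6.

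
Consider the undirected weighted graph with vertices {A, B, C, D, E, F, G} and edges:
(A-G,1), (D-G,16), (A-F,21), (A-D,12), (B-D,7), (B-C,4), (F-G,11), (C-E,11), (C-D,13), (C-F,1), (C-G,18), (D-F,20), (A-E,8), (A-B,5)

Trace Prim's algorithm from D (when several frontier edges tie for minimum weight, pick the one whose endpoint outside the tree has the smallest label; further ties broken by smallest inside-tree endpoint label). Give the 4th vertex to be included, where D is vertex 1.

F

Prim's algorithm from D:
Step 1: cheapest edge leaving the tree is B-D (7); add B.
Step 2: cheapest edge leaving the tree is B-C (4); add C.
Step 3: cheapest edge leaving the tree is C-F (1); add F.
Step 4: cheapest edge leaving the tree is A-B (5); add A.
Step 5: cheapest edge leaving the tree is A-G (1); add G.
Step 6: cheapest edge leaving the tree is A-E (8); add E.
Vertex order: D, B, C, F, A, G, E. The 4th vertex is F.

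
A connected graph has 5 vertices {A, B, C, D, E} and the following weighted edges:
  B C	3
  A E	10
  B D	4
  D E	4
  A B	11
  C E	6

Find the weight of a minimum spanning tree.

21

Prim's algorithm from D:
Step 1: cheapest edge leaving the tree is B D (4); add B.
Step 2: cheapest edge leaving the tree is B C (3); add C.
Step 3: cheapest edge leaving the tree is D E (4); add E.
Step 4: cheapest edge leaving the tree is A E (10); add A.
MST edges: B D, B C, D E, A E; total weight 4+3+4+10 = 21.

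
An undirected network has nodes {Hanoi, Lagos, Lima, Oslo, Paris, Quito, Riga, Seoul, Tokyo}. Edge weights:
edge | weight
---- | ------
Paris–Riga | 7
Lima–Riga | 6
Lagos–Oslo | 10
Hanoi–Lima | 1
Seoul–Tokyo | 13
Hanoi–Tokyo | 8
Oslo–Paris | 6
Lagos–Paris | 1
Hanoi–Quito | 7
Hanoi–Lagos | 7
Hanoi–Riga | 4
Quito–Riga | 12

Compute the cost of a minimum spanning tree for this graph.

47

Prim's algorithm from Quito:
Step 1: frontier [Hanoi–Quito 7, Quito–Riga 12] → take Hanoi–Quito (7); add Hanoi.
Step 2: frontier [Hanoi–Lima 1, Hanoi–Riga 4, Hanoi–Lagos 7, Hanoi–Tokyo 8, Quito–Riga 12] → take Hanoi–Lima (1); add Lima.
Step 3: frontier [Hanoi–Riga 4, Hanoi–Lagos 7, Hanoi–Tokyo 8, Lima–Riga 6, Quito–Riga 12] → take Hanoi–Riga (4); add Riga.
Step 4: frontier [Hanoi–Lagos 7, Hanoi–Tokyo 8, Paris–Riga 7] → take Hanoi–Lagos (7); add Lagos.
Step 5: frontier [Hanoi–Tokyo 8, Lagos–Paris 1, Lagos–Oslo 10, Paris–Riga 7] → take Lagos–Paris (1); add Paris.
Step 6: frontier [Hanoi–Tokyo 8, Lagos–Oslo 10, Oslo–Paris 6] → take Oslo–Paris (6); add Oslo.
Step 7: frontier [Hanoi–Tokyo 8] → take Hanoi–Tokyo (8); add Tokyo.
Step 8: frontier [Seoul–Tokyo 13] → take Seoul–Tokyo (13); add Seoul.
MST edges: Hanoi–Quito, Hanoi–Lima, Hanoi–Riga, Hanoi–Lagos, Lagos–Paris, Oslo–Paris, Hanoi–Tokyo, Seoul–Tokyo; total weight 7+1+4+7+1+6+8+13 = 47.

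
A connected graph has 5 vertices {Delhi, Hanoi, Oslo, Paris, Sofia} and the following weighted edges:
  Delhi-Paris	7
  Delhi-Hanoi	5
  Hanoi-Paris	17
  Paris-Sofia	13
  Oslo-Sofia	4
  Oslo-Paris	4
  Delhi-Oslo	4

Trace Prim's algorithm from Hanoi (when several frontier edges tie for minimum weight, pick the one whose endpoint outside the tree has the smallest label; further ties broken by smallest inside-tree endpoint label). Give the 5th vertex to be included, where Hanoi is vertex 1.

Sofia

Prim's algorithm from Hanoi:
Step 1: cheapest edge leaving the tree is Delhi-Hanoi (5); add Delhi.
Step 2: cheapest edge leaving the tree is Delhi-Oslo (4); add Oslo.
Step 3: cheapest edge leaving the tree is Oslo-Paris (4); add Paris.
Step 4: cheapest edge leaving the tree is Oslo-Sofia (4); add Sofia.
Vertex order: Hanoi, Delhi, Oslo, Paris, Sofia. The 5th vertex is Sofia.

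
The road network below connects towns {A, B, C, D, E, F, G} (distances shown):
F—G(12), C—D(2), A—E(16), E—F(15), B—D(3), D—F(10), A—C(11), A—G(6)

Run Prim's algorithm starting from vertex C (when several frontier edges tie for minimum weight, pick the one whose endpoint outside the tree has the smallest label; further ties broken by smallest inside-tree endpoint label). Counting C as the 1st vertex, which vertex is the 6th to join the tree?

G

Prim, starting at C.
Step 1: frontier [C—D 2, A—C 11] → take C—D (2); add D.
Step 2: frontier [A—C 11, B—D 3, D—F 10] → take B—D (3); add B.
Step 3: frontier [A—C 11, D—F 10] → take D—F (10); add F.
Step 4: frontier [A—C 11, F—G 12, E—F 15] → take A—C (11); add A.
Step 5: frontier [A—G 6, A—E 16, F—G 12, E—F 15] → take A—G (6); add G.
Step 6: frontier [A—E 16, E—F 15] → take E—F (15); add E.
Vertex order: C, D, B, F, A, G, E. The 6th vertex is G.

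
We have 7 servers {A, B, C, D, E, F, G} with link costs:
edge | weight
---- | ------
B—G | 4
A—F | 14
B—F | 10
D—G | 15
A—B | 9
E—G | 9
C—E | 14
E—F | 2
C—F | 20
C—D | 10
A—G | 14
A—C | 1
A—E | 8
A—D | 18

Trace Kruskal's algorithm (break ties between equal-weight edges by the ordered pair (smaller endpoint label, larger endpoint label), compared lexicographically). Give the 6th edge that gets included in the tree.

C-D

Sort edges by weight, then run Kruskal:
A—C (1): add — endpoints in different components.
E—F (2): add — endpoints in different components.
B—G (4): add — endpoints in different components.
A—E (8): add — endpoints in different components.
A—B (9): add — endpoints in different components.
E—G (9): skip — E and G already connected.
B—F (10): skip — B and F already connected.
C—D (10): add — endpoints in different components.
The 6th edge added is C—D.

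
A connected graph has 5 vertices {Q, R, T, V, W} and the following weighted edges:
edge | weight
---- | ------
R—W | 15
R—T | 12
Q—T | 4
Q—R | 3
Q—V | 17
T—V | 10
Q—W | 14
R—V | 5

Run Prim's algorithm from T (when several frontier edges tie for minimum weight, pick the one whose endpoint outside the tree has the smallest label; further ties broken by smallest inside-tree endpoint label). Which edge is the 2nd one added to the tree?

Prim's algorithm from T:
Step 1: frontier [Q—T 4, T—V 10, R—T 12] → take Q—T (4); add Q.
Step 2: frontier [Q—R 3, Q—W 14, Q—V 17, T—V 10, R—T 12] → take Q—R (3); add R.
Step 3: frontier [Q—W 14, Q—V 17, R—V 5, R—W 15, T—V 10] → take R—V (5); add V.
Step 4: frontier [Q—W 14, R—W 15] → take Q—W (14); add W.
The 2nd edge added is Q—R.

Q-R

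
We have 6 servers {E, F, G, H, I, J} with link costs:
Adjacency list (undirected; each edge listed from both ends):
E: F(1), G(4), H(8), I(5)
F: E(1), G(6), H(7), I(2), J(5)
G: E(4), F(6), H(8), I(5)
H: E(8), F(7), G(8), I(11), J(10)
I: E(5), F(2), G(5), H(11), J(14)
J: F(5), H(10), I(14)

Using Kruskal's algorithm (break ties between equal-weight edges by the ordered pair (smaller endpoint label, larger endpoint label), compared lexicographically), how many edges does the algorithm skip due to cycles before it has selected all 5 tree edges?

3

Kruskal: consider edges lightest-first.
E–F (1): add — endpoints in different components.
F–I (2): add — endpoints in different components.
E–G (4): add — endpoints in different components.
E–I (5): skip — E and I already connected.
F–J (5): add — endpoints in different components.
G–I (5): skip — G and I already connected.
F–G (6): skip — F and G already connected.
F–H (7): add — endpoints in different components.
Edges rejected before the tree was complete: 3.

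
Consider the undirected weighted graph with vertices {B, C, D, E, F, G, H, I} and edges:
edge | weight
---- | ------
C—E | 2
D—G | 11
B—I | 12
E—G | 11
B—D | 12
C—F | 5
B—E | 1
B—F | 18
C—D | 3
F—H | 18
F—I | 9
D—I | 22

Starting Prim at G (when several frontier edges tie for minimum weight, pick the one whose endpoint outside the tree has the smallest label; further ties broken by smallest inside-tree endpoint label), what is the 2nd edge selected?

C-D

Grow the tree from G using Prim:
Step 1: frontier [D—G 11, E—G 11] → take D—G (11); add D.
Step 2: frontier [C—D 3, B—D 12, D—I 22, E—G 11] → take C—D (3); add C.
Step 3: frontier [C—E 2, C—F 5, B—D 12, D—I 22, E—G 11] → take C—E (2); add E.
Step 4: frontier [C—F 5, B—D 12, D—I 22, B—E 1] → take B—E (1); add B.
Step 5: frontier [B—I 12, B—F 18, C—F 5, D—I 22] → take C—F (5); add F.
Step 6: frontier [B—I 12, D—I 22, F—I 9, F—H 18] → take F—I (9); add I.
Step 7: frontier [F—H 18] → take F—H (18); add H.
The 2nd edge added is C—D.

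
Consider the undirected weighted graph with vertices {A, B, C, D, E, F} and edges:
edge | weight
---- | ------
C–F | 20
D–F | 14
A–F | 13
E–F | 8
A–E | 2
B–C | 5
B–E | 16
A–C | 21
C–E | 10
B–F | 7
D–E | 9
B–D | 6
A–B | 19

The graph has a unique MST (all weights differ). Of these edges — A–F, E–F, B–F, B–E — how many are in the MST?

Sort edges by weight, then run Kruskal:
A–E (2): add. Components now {A,E} {B} {C} {D} {F}
B–C (5): add. Components now {A,E} {B,C} {D} {F}
B–D (6): add. Components now {A,E} {B,C,D} {F}
B–F (7): add. Components now {A,E} {B,C,D,F}
E–F (8): add. Components now {A,B,C,D,E,F}
MST edge set: {A–E, B–C, B–D, B–F, E–F}.
Of the listed edges, {E–F, B–F} are in the MST → 2.

2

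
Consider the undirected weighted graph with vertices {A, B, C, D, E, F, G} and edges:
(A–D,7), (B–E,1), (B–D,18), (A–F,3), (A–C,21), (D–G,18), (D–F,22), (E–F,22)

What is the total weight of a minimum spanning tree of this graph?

Prim, starting at A.
Step 1: frontier [A–F 3, A–D 7, A–C 21] → take A–F (3); add F.
Step 2: frontier [A–D 7, A–C 21, D–F 22, E–F 22] → take A–D (7); add D.
Step 3: frontier [A–C 21, B–D 18, D–G 18, E–F 22] → take B–D (18); add B.
Step 4: frontier [A–C 21, B–E 1, D–G 18, E–F 22] → take B–E (1); add E.
Step 5: frontier [A–C 21, D–G 18] → take D–G (18); add G.
Step 6: frontier [A–C 21] → take A–C (21); add C.
MST edges: A–F, A–D, B–D, B–E, D–G, A–C; total weight 3+7+18+1+18+21 = 68.

68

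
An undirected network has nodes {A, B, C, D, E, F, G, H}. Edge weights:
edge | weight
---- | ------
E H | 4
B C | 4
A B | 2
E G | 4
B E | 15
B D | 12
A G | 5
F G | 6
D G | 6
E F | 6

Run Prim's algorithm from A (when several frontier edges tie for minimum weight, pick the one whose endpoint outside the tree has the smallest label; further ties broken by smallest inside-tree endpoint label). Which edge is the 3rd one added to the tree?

A-G

Grow the tree from A using Prim:
Step 1: cheapest edge leaving the tree is A B (2); add B.
Step 2: cheapest edge leaving the tree is B C (4); add C.
Step 3: cheapest edge leaving the tree is A G (5); add G.
Step 4: cheapest edge leaving the tree is E G (4); add E.
Step 5: cheapest edge leaving the tree is E H (4); add H.
Step 6: cheapest edge leaving the tree is D G (6); add D.
Step 7: cheapest edge leaving the tree is E F (6); add F.
The 3rd edge added is A G.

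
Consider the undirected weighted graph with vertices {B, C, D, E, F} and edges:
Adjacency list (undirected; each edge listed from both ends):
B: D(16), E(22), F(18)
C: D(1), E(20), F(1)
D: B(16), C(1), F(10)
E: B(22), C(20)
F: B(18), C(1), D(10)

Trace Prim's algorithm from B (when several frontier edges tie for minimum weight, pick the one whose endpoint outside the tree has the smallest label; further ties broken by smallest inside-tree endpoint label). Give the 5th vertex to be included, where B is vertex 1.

Prim, starting at B.
Step 1: cheapest edge leaving the tree is B—D (16); add D.
Step 2: cheapest edge leaving the tree is C—D (1); add C.
Step 3: cheapest edge leaving the tree is C—F (1); add F.
Step 4: cheapest edge leaving the tree is C—E (20); add E.
Vertex order: B, D, C, F, E. The 5th vertex is E.

E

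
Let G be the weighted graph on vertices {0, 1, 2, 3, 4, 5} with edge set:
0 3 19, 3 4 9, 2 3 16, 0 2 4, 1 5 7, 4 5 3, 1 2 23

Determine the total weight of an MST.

39

Sort edges by weight, then run Kruskal:
4 5 (3): add. Components now {0} {1} {2} {3} {4,5}
0 2 (4): add. Components now {0,2} {1} {3} {4,5}
1 5 (7): add. Components now {0,2} {1,4,5} {3}
3 4 (9): add. Components now {0,2} {1,3,4,5}
2 3 (16): add. Components now {0,1,2,3,4,5}
MST edges: 4 5, 0 2, 1 5, 3 4, 2 3; total weight 3+4+7+9+16 = 39.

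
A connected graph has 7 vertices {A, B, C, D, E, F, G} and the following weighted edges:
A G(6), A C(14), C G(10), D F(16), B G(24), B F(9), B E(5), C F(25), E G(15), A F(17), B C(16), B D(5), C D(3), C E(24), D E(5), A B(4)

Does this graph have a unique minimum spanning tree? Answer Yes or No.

No

Sort edges by weight, then run Kruskal:
C D (3): add — endpoints in different components.
A B (4): add — endpoints in different components.
B D (5): add — endpoints in different components.
B E (5): add — endpoints in different components.
D E (5): skip — D and E already connected.
A G (6): add — endpoints in different components.
B F (9): add — endpoints in different components.
Non-tree edge D E has weight 5, equal to the heaviest edge on its tree cycle — swapping gives another MST of the same weight. Not unique.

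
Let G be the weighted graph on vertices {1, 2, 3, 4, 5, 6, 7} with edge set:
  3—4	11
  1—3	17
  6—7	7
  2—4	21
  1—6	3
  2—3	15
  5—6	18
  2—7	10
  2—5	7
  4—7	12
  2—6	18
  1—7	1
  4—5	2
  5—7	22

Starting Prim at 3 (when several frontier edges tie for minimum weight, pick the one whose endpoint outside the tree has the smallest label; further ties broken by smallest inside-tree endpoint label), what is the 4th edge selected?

Prim, starting at 3.
Step 1: frontier [3—4 11, 2—3 15, 1—3 17] → take 3—4 (11); add 4.
Step 2: frontier [2—3 15, 1—3 17, 4—5 2, 4—7 12, 2—4 21] → take 4—5 (2); add 5.
Step 3: frontier [2—3 15, 1—3 17, 4—7 12, 2—4 21, 2—5 7, 5—6 18, 5—7 22] → take 2—5 (7); add 2.
Step 4: frontier [2—7 10, 2—6 18, 1—3 17, 4—7 12, 5—6 18, 5—7 22] → take 2—7 (10); add 7.
Step 5: frontier [2—6 18, 1—3 17, 5—6 18, 1—7 1, 6—7 7] → take 1—7 (1); add 1.
Step 6: frontier [1—6 3, 2—6 18, 5—6 18, 6—7 7] → take 1—6 (3); add 6.
The 4th edge added is 2—7.

2-7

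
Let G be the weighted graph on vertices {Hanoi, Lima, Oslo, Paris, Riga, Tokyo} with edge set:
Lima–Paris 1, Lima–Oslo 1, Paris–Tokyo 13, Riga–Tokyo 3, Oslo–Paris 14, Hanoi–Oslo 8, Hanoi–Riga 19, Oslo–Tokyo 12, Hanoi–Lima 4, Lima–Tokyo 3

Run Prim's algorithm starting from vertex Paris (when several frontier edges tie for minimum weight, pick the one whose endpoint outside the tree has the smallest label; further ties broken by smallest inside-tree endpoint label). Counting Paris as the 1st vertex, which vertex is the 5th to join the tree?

Grow the tree from Paris using Prim:
Step 1: cheapest edge leaving the tree is Lima–Paris (1); add Lima.
Step 2: cheapest edge leaving the tree is Lima–Oslo (1); add Oslo.
Step 3: cheapest edge leaving the tree is Lima–Tokyo (3); add Tokyo.
Step 4: cheapest edge leaving the tree is Riga–Tokyo (3); add Riga.
Step 5: cheapest edge leaving the tree is Hanoi–Lima (4); add Hanoi.
Vertex order: Paris, Lima, Oslo, Tokyo, Riga, Hanoi. The 5th vertex is Riga.

Riga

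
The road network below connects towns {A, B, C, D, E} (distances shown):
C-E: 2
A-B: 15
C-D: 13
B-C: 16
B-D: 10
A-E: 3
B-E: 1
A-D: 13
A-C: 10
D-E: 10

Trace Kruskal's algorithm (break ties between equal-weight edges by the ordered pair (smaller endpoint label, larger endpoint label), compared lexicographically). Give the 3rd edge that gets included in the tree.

Kruskal's algorithm — process edges by increasing weight (ties by edge label):
B-E (1): add. Components now {A} {B,E} {C} {D}
C-E (2): add. Components now {A} {B,C,E} {D}
A-E (3): add. Components now {A,B,C,E} {D}
A-C (10): skip — A and C already connected.
B-D (10): add. Components now {A,B,C,D,E}
The 3rd edge added is A-E.

A-E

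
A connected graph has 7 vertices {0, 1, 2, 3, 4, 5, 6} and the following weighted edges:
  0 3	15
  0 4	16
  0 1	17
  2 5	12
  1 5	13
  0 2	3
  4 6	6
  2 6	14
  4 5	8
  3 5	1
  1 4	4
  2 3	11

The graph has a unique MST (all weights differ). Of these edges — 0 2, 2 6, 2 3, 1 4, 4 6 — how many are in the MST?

4

Kruskal's algorithm — process edges by increasing weight (ties by edge label):
3 5 (1): add. Components now {0} {1} {2} {3,5} {4} {6}
0 2 (3): add. Components now {0,2} {1} {3,5} {4} {6}
1 4 (4): add. Components now {0,2} {1,4} {3,5} {6}
4 6 (6): add. Components now {0,2} {1,4,6} {3,5}
4 5 (8): add. Components now {0,2} {1,3,4,5,6}
2 3 (11): add. Components now {0,1,2,3,4,5,6}
MST edge set: {3 5, 0 2, 1 4, 4 6, 4 5, 2 3}.
Of the listed edges, {0 2, 2 3, 1 4, 4 6} are in the MST → 4.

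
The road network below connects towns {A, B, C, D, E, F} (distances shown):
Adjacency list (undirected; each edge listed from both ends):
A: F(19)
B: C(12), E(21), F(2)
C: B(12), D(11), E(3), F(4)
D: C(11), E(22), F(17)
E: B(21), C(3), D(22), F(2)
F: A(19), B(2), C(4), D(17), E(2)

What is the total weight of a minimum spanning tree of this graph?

Sort edges by weight, then run Kruskal:
B F (2): add. Components now {A} {B,F} {C} {D} {E}
E F (2): add. Components now {A} {B,E,F} {C} {D}
C E (3): add. Components now {A} {B,C,E,F} {D}
C F (4): skip — C and F already connected.
C D (11): add. Components now {A} {B,C,D,E,F}
B C (12): skip — B and C already connected.
D F (17): skip — D and F already connected.
A F (19): add. Components now {A,B,C,D,E,F}
MST edges: B F, E F, C E, C D, A F; total weight 2+2+3+11+19 = 37.

37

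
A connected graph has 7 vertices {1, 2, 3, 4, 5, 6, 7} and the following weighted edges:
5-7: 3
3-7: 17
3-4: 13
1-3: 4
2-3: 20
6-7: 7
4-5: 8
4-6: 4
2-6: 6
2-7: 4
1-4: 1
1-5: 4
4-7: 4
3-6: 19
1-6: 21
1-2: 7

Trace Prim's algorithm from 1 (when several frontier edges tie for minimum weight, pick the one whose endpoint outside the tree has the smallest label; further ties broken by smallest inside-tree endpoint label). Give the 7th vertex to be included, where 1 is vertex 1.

6

Prim's algorithm from 1:
Step 1: cheapest edge leaving the tree is 1-4 (1); add 4.
Step 2: cheapest edge leaving the tree is 1-3 (4); add 3.
Step 3: cheapest edge leaving the tree is 1-5 (4); add 5.
Step 4: cheapest edge leaving the tree is 5-7 (3); add 7.
Step 5: cheapest edge leaving the tree is 2-7 (4); add 2.
Step 6: cheapest edge leaving the tree is 4-6 (4); add 6.
Vertex order: 1, 4, 3, 5, 7, 2, 6. The 7th vertex is 6.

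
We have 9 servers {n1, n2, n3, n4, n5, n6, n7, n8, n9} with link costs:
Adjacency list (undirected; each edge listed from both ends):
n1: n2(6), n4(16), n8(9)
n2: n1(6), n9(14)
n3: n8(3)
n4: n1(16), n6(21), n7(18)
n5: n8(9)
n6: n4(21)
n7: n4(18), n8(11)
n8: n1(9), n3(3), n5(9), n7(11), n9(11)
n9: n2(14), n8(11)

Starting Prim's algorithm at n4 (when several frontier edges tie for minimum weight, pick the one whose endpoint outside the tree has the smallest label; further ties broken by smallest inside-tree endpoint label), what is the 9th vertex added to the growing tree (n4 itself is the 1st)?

Prim, starting at n4.
Step 1: cheapest edge leaving the tree is n1-n4 (16); add n1.
Step 2: cheapest edge leaving the tree is n1-n2 (6); add n2.
Step 3: cheapest edge leaving the tree is n1-n8 (9); add n8.
Step 4: cheapest edge leaving the tree is n3-n8 (3); add n3.
Step 5: cheapest edge leaving the tree is n5-n8 (9); add n5.
Step 6: cheapest edge leaving the tree is n7-n8 (11); add n7.
Step 7: cheapest edge leaving the tree is n8-n9 (11); add n9.
Step 8: cheapest edge leaving the tree is n4-n6 (21); add n6.
Vertex order: n4, n1, n2, n8, n3, n5, n7, n9, n6. The 9th vertex is n6.

n6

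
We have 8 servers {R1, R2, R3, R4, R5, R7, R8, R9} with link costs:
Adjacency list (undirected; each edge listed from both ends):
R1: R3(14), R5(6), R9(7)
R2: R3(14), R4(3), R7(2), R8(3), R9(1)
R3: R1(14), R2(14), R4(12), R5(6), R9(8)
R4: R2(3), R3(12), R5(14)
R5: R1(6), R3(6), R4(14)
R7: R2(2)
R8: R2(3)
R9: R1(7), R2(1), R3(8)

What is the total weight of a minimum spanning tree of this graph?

Prim's algorithm from R1:
Step 1: cheapest edge leaving the tree is R1–R5 (6); add R5.
Step 2: cheapest edge leaving the tree is R3–R5 (6); add R3.
Step 3: cheapest edge leaving the tree is R1–R9 (7); add R9.
Step 4: cheapest edge leaving the tree is R2–R9 (1); add R2.
Step 5: cheapest edge leaving the tree is R2–R7 (2); add R7.
Step 6: cheapest edge leaving the tree is R2–R4 (3); add R4.
Step 7: cheapest edge leaving the tree is R2–R8 (3); add R8.
MST edges: R1–R5, R3–R5, R1–R9, R2–R9, R2–R7, R2–R4, R2–R8; total weight 6+6+7+1+2+3+3 = 28.

28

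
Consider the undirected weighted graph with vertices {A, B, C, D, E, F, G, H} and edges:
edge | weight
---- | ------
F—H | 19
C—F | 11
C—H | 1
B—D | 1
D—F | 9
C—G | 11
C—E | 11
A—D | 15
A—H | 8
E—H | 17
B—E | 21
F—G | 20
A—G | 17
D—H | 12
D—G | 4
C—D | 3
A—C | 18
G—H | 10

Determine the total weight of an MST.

37

Kruskal's algorithm — process edges by increasing weight (ties by edge label):
B—D (1): add — endpoints in different components.
C—H (1): add — endpoints in different components.
C—D (3): add — endpoints in different components.
D—G (4): add — endpoints in different components.
A—H (8): add — endpoints in different components.
D—F (9): add — endpoints in different components.
G—H (10): skip — G and H already connected.
C—E (11): add — endpoints in different components.
MST edges: B—D, C—H, C—D, D—G, A—H, D—F, C—E; total weight 1+1+3+4+8+9+11 = 37.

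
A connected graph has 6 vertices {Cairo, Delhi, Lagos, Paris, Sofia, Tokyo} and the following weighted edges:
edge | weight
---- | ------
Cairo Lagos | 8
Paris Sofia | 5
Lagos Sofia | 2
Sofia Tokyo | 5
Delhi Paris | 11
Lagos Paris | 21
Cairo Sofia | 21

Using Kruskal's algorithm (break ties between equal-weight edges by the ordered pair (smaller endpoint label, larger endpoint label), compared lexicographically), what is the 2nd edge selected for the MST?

Kruskal's algorithm — process edges by increasing weight (ties by edge label):
Lagos Sofia (2): add. Components now {Paris} {Lagos,Sofia} {Delhi} {Tokyo} {Cairo}
Paris Sofia (5): add. Components now {Lagos,Paris,Sofia} {Delhi} {Tokyo} {Cairo}
Sofia Tokyo (5): add. Components now {Lagos,Paris,Sofia,Tokyo} {Delhi} {Cairo}
Cairo Lagos (8): add. Components now {Cairo,Lagos,Paris,Sofia,Tokyo} {Delhi}
Delhi Paris (11): add. Components now {Cairo,Delhi,Lagos,Paris,Sofia,Tokyo}
The 2nd edge added is Paris Sofia.

Paris-Sofia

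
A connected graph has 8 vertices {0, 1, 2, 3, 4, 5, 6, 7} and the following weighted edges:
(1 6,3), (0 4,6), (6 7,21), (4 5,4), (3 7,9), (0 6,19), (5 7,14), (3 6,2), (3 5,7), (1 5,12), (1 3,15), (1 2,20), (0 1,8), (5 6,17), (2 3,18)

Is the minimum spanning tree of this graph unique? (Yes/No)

Yes

Kruskal: consider edges lightest-first.
3 6 (2): add — endpoints in different components.
1 6 (3): add — endpoints in different components.
4 5 (4): add — endpoints in different components.
0 4 (6): add — endpoints in different components.
3 5 (7): add — endpoints in different components.
0 1 (8): skip — 0 and 1 already connected.
3 7 (9): add — endpoints in different components.
1 5 (12): skip — 1 and 5 already connected.
5 7 (14): skip — 5 and 7 already connected.
1 3 (15): skip — 1 and 3 already connected.
5 6 (17): skip — 5 and 6 already connected.
2 3 (18): add — endpoints in different components.
Every non-tree edge has weight strictly greater than the heaviest edge on the tree path between its endpoints, so the MST is unique.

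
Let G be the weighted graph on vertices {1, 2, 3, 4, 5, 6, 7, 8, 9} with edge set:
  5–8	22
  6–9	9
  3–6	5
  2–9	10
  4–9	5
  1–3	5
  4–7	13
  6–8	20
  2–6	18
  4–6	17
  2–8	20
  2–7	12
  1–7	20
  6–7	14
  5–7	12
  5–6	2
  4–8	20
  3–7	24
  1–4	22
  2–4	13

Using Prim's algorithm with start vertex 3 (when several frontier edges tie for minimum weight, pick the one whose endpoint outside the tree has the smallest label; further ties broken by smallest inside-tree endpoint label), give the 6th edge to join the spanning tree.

Prim's algorithm from 3:
Step 1: cheapest edge leaving the tree is 1–3 (5); add 1.
Step 2: cheapest edge leaving the tree is 3–6 (5); add 6.
Step 3: cheapest edge leaving the tree is 5–6 (2); add 5.
Step 4: cheapest edge leaving the tree is 6–9 (9); add 9.
Step 5: cheapest edge leaving the tree is 4–9 (5); add 4.
Step 6: cheapest edge leaving the tree is 2–9 (10); add 2.
Step 7: cheapest edge leaving the tree is 2–7 (12); add 7.
Step 8: cheapest edge leaving the tree is 2–8 (20); add 8.
The 6th edge added is 2–9.

2-9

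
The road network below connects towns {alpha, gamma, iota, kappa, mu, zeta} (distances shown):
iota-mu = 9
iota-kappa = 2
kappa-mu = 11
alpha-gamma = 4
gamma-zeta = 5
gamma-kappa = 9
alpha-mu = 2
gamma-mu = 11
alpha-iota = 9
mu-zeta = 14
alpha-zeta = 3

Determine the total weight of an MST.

20

Prim's algorithm from zeta:
Step 1: cheapest edge leaving the tree is alpha-zeta (3); add alpha.
Step 2: cheapest edge leaving the tree is alpha-mu (2); add mu.
Step 3: cheapest edge leaving the tree is alpha-gamma (4); add gamma.
Step 4: cheapest edge leaving the tree is alpha-iota (9); add iota.
Step 5: cheapest edge leaving the tree is iota-kappa (2); add kappa.
MST edges: alpha-zeta, alpha-mu, alpha-gamma, alpha-iota, iota-kappa; total weight 3+2+4+9+2 = 20.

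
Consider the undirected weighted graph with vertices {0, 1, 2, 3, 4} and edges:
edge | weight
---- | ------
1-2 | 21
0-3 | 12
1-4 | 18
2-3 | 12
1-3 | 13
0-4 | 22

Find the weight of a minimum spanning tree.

55

Sort edges by weight, then run Kruskal:
0-3 (12): add. Components now {0,3} {1} {2} {4}
2-3 (12): add. Components now {0,2,3} {1} {4}
1-3 (13): add. Components now {0,1,2,3} {4}
1-4 (18): add. Components now {0,1,2,3,4}
MST edges: 0-3, 2-3, 1-3, 1-4; total weight 12+12+13+18 = 55.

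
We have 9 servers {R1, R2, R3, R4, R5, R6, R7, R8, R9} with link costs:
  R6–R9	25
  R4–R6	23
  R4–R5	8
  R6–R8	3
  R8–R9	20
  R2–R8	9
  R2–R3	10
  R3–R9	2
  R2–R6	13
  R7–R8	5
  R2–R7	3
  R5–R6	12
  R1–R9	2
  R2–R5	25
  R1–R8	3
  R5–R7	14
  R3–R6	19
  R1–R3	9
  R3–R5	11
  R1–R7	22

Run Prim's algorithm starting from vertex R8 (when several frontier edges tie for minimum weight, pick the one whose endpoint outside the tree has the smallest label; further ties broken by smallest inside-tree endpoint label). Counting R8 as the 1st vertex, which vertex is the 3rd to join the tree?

R9

Grow the tree from R8 using Prim:
Step 1: cheapest edge leaving the tree is R1–R8 (3); add R1.
Step 2: cheapest edge leaving the tree is R1–R9 (2); add R9.
Step 3: cheapest edge leaving the tree is R3–R9 (2); add R3.
Step 4: cheapest edge leaving the tree is R6–R8 (3); add R6.
Step 5: cheapest edge leaving the tree is R7–R8 (5); add R7.
Step 6: cheapest edge leaving the tree is R2–R7 (3); add R2.
Step 7: cheapest edge leaving the tree is R3–R5 (11); add R5.
Step 8: cheapest edge leaving the tree is R4–R5 (8); add R4.
Vertex order: R8, R1, R9, R3, R6, R7, R2, R5, R4. The 3rd vertex is R9.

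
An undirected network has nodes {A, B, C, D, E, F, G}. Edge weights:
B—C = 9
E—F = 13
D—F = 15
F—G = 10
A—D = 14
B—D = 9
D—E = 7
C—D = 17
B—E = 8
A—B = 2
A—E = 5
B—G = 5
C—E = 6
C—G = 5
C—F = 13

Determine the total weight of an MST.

Prim, starting at G.
Step 1: cheapest edge leaving the tree is B—G (5); add B.
Step 2: cheapest edge leaving the tree is A—B (2); add A.
Step 3: cheapest edge leaving the tree is C—G (5); add C.
Step 4: cheapest edge leaving the tree is A—E (5); add E.
Step 5: cheapest edge leaving the tree is D—E (7); add D.
Step 6: cheapest edge leaving the tree is F—G (10); add F.
MST edges: B—G, A—B, C—G, A—E, D—E, F—G; total weight 5+2+5+5+7+10 = 34.

34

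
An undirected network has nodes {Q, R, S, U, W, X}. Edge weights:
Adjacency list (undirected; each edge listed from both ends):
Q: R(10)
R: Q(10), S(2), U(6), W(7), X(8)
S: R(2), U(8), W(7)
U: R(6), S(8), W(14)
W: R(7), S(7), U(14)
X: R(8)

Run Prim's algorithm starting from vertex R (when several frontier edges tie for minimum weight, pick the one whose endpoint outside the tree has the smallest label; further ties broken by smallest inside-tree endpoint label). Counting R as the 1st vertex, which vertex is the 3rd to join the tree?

Prim, starting at R.
Step 1: cheapest edge leaving the tree is R–S (2); add S.
Step 2: cheapest edge leaving the tree is R–U (6); add U.
Step 3: cheapest edge leaving the tree is R–W (7); add W.
Step 4: cheapest edge leaving the tree is R–X (8); add X.
Step 5: cheapest edge leaving the tree is Q–R (10); add Q.
Vertex order: R, S, U, W, X, Q. The 3rd vertex is U.

U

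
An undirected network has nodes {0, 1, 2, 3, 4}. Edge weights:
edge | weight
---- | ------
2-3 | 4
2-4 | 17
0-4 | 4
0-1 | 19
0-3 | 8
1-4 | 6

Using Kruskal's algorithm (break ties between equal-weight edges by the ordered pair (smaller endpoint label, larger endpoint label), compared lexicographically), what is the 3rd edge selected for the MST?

Sort edges by weight, then run Kruskal:
0-4 (4): add. Components now {0,4} {1} {2} {3}
2-3 (4): add. Components now {0,4} {1} {2,3}
1-4 (6): add. Components now {0,1,4} {2,3}
0-3 (8): add. Components now {0,1,2,3,4}
The 3rd edge added is 1-4.

1-4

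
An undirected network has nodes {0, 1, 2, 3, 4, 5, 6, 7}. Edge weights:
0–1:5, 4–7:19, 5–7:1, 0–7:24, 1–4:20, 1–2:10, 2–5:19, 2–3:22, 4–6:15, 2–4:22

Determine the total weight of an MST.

Prim, starting at 2.
Step 1: cheapest edge leaving the tree is 1–2 (10); add 1.
Step 2: cheapest edge leaving the tree is 0–1 (5); add 0.
Step 3: cheapest edge leaving the tree is 2–5 (19); add 5.
Step 4: cheapest edge leaving the tree is 5–7 (1); add 7.
Step 5: cheapest edge leaving the tree is 4–7 (19); add 4.
Step 6: cheapest edge leaving the tree is 4–6 (15); add 6.
Step 7: cheapest edge leaving the tree is 2–3 (22); add 3.
MST edges: 1–2, 0–1, 2–5, 5–7, 4–7, 4–6, 2–3; total weight 10+5+19+1+19+15+22 = 91.

91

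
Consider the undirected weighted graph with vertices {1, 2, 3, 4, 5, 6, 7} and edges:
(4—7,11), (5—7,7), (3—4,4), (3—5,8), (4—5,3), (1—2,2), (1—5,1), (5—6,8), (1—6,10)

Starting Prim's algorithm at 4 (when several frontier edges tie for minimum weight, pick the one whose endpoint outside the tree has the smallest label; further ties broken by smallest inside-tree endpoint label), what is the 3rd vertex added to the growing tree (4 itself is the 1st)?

Prim, starting at 4.
Step 1: cheapest edge leaving the tree is 4—5 (3); add 5.
Step 2: cheapest edge leaving the tree is 1—5 (1); add 1.
Step 3: cheapest edge leaving the tree is 1—2 (2); add 2.
Step 4: cheapest edge leaving the tree is 3—4 (4); add 3.
Step 5: cheapest edge leaving the tree is 5—7 (7); add 7.
Step 6: cheapest edge leaving the tree is 5—6 (8); add 6.
Vertex order: 4, 5, 1, 2, 3, 7, 6. The 3rd vertex is 1.

1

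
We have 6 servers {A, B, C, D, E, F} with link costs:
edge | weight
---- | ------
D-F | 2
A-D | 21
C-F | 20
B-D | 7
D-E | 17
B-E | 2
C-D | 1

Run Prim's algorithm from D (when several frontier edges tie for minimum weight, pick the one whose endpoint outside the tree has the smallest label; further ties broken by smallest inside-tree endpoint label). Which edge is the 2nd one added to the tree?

Prim's algorithm from D:
Step 1: frontier [C-D 1, D-F 2, B-D 7, D-E 17, A-D 21] → take C-D (1); add C.
Step 2: frontier [C-F 20, D-F 2, B-D 7, D-E 17, A-D 21] → take D-F (2); add F.
Step 3: frontier [B-D 7, D-E 17, A-D 21] → take B-D (7); add B.
Step 4: frontier [B-E 2, D-E 17, A-D 21] → take B-E (2); add E.
Step 5: frontier [A-D 21] → take A-D (21); add A.
The 2nd edge added is D-F.

D-F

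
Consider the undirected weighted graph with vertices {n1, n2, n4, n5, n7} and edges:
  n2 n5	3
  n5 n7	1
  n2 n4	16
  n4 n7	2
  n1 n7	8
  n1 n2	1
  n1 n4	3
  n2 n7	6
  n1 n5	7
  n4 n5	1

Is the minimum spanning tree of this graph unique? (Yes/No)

No

Sort edges by weight, then run Kruskal:
n1 n2 (1): add. Components now {n1,n2} {n4} {n5} {n7}
n4 n5 (1): add. Components now {n1,n2} {n4,n5} {n7}
n5 n7 (1): add. Components now {n1,n2} {n4,n5,n7}
n4 n7 (2): skip — n4 and n7 already connected.
n1 n4 (3): add. Components now {n1,n2,n4,n5,n7}
Non-tree edge n2 n5 has weight 3, equal to the heaviest edge on its tree cycle — swapping gives another MST of the same weight. Not unique.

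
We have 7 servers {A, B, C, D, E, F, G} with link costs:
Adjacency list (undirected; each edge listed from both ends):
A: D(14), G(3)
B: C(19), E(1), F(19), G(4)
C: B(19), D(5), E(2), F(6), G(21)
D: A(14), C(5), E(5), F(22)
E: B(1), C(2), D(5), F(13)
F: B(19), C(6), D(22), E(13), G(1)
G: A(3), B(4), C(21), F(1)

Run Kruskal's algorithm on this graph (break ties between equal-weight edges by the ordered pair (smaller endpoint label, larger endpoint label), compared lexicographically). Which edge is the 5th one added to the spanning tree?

B-G

Kruskal's algorithm — process edges by increasing weight (ties by edge label):
B E (1): add — endpoints in different components.
F G (1): add — endpoints in different components.
C E (2): add — endpoints in different components.
A G (3): add — endpoints in different components.
B G (4): add — endpoints in different components.
C D (5): add — endpoints in different components.
The 5th edge added is B G.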